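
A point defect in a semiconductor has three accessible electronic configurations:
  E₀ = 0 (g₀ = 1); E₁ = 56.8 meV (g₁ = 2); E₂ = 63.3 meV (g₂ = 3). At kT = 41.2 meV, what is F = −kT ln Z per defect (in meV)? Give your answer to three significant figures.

Eᵢ/kT = 0, 1.3786, 1.5364.
Z = Σ gᵢe^(−Eᵢ/kT) = 1·e^(−0) + 2·e^(−1.3786) + 3·e^(−1.5364) = 1.0000 + 0.50386 + 0.64546 = 2.1493.
F = −kT ln Z = −41.2 × ln(2.1493) = −41.2 × 0.76514 = -31.5 meV.

-31.5 meV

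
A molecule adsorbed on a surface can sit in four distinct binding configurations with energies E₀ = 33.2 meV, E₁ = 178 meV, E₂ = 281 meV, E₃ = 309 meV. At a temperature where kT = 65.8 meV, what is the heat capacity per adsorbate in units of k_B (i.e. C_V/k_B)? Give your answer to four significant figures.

0.8659

Eᵢ/kT = 0.504559, 2.70517, 4.27052, 4.69605.
Z = Σ e^(−Eᵢ/kT) = e^(−0.504559) + e^(−2.70517) + e^(−4.27052) + e^(−4.69605) = 0.603772 + 0.0668590 + 0.0139745 + 0.00913127 = 0.693737.
⟨E⟩ = 55.7769 meV, ⟨E²⟩ = 6860.19 meV².
C_V/k_B = (⟨E²⟩ − ⟨E⟩²)/(kT)² = (6860.19 − 3111.06)/4329.64 = 0.8659.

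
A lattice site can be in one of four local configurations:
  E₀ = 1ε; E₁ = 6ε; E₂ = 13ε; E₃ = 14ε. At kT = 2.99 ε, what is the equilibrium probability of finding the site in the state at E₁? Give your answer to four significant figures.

0.1541

Eᵢ/kT = 0.334448, 2.00669, 4.34783, 4.68227.
Z = Σ e^(−Eᵢ/kT) = e^(−0.334448) + e^(−2.00669) + e^(−4.34783) + e^(−4.68227) = 0.715733 + 0.134433 + 0.0129349 + 0.00925797 = 0.872359.
P₁ = e^(−E₁/kT) / Z = 0.134433/0.872359 = 0.1541.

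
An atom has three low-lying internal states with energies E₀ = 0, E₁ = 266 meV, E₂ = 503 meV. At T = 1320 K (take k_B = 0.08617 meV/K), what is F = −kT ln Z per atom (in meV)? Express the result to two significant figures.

k_BT = 0.08617 × 1320 K = 113.7 meV.
Eᵢ/kT = 0, 2.339, 4.424.
Z = Σ e^(−Eᵢ/kT) = e^(−0) + e^(−2.339) + e^(−4.424) = 1.000 + 0.09642 + 0.01199 = 1.108.
F = −kT ln Z = −113.7 × ln(1.108) = −113.7 × 0.1026 = -12 meV.

-12 meV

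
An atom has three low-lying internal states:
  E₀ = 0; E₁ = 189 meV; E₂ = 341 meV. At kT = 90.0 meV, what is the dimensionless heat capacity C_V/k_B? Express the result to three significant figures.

0.666

Eᵢ/kT = 0, 2.1000, 3.7889.
Z = Σ e^(−Eᵢ/kT) = e^(−0) + e^(−2.1000) + e^(−3.7889) = 1.0000 + 0.12246 + 0.022620 = 1.1451.
⟨E⟩ = 26.948 meV, ⟨E²⟩ = 6117.1 meV².
C_V/k_B = (⟨E²⟩ − ⟨E⟩²)/(kT)² = (6117.1 − 726.19)/8100.0 = 0.666.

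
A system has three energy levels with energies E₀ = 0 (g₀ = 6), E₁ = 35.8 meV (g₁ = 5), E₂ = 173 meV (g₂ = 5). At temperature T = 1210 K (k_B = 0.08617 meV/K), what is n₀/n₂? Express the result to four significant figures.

6.306

k_BT = 0.08617 × 1210 K = 104.266 meV.
n₀/n₂ = (g₀/g₂) exp[−(E₀−E₂)/kT] = (6/5) × exp(−(-173 meV)/(104.266 meV)) = (6/5) × exp(1.65922) = 6.306.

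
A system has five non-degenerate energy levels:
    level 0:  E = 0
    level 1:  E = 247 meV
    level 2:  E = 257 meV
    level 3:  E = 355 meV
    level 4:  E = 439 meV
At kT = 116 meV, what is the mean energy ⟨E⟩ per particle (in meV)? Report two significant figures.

65 meV

Eᵢ/kT = 0, 2.129, 2.216, 3.060, 3.784.
Z = Σ e^(−Eᵢ/kT) = e^(−0) + e^(−2.129) + e^(−2.216) + e^(−3.060) + e^(−3.784) = 1.000 + 0.1190 + 0.1090 + 0.04689 + 0.02273 = 1.298.
⟨E⟩ = Σ Eᵢ e^(−Eᵢ/kT) / Z = (0·1.000 + 247·0.1190 + 257·0.1090 + 355·0.04689 + 439·0.02273) / 1.298 = 65 meV.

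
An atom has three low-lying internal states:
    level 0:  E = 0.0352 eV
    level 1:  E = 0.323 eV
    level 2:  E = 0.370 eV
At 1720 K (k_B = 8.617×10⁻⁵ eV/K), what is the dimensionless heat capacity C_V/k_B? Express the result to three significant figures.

k_BT = 8.617×10⁻⁵ × 1720 K = 0.14821 eV.
Eᵢ/kT = 0.23750, 2.1793, 2.4965.
Z = Σ e^(−Eᵢ/kT) = e^(−0.23750) + e^(−2.1793) + e^(−2.4965) = 0.78860 + 0.11312 + 0.082373 = 0.98409.
⟨E⟩ = 0.096307 eV, ⟨E²⟩ = 0.024445 eV².
C_V/k_B = (⟨E²⟩ − ⟨E⟩²)/(kT)² = (0.024445 − 0.0092750)/0.021966 = 0.691.

0.691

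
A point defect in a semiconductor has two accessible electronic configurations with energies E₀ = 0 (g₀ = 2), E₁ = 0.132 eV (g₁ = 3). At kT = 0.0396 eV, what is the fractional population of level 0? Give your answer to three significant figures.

Eᵢ/kT = 0, 3.3333.
Z = Σ gᵢe^(−Eᵢ/kT) = 2·e^(−0) + 3·e^(−3.3333) = 2.0000 + 0.10703 = 2.1070.
P₀ = g₀ e^(−E₀/kT) / Z = 2.0000/2.1070 = 0.949.

0.949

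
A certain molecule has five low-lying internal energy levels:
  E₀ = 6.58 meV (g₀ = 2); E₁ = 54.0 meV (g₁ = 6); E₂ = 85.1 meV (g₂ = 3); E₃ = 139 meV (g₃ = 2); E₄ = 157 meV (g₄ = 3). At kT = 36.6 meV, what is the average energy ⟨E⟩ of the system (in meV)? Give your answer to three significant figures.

35.9 meV

Eᵢ/kT = 0.17978, 1.4754, 2.3251, 3.7978, 4.2896.
Z = Σ gᵢe^(−Eᵢ/kT) = 2·e^(−0.17978) + 6·e^(−1.4754) + 3·e^(−2.3251) + 2·e^(−3.7978) + 3·e^(−4.2896) = 1.6709 + 1.3721 + 0.29332 + 0.044840 + 0.041131 = 3.4223.
⟨E⟩ = Σ Eᵢ gᵢe^(−Eᵢ/kT) / Z = (6.58·1.6709 + 54.0·1.3721 + 85.1·0.29332 + 139·0.044840 + 157·0.041131) / 3.4223 = 35.9 meV.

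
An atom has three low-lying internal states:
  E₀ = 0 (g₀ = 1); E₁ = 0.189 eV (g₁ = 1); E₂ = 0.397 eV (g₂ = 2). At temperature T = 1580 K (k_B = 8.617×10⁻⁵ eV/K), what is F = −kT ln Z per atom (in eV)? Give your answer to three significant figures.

k_BT = 8.617×10⁻⁵ × 1580 K = 0.13615 eV.
Eᵢ/kT = 0, 1.3882, 2.9159.
Z = Σ gᵢe^(−Eᵢ/kT) = 1·e^(−0) + 1·e^(−1.3882) + 2·e^(−2.9159) = 1.0000 + 0.24952 + 0.10831 = 1.3578.
F = −kT ln Z = −0.13615 × ln(1.3578) = −0.13615 × 0.30587 = -0.0416 eV.

-0.0416 eV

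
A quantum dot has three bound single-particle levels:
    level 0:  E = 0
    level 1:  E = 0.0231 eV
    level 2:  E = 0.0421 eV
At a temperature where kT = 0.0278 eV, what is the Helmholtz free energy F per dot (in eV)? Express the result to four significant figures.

-0.01402 eV

Eᵢ/kT = 0, 0.830935, 1.51439.
Z = Σ e^(−Eᵢ/kT) = e^(−0) + e^(−0.830935) + e^(−1.51439) = 1.00000 + 0.435642 + 0.219942 = 1.65558.
F = −kT ln Z = −0.0278 × ln(1.65558) = −0.0278 × 0.504151 = -0.01402 eV.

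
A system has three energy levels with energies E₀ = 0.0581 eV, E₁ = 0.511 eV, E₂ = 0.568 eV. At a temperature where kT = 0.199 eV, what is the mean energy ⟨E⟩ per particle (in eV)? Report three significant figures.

0.131 eV

Eᵢ/kT = 0.29196, 2.5678, 2.8543.
Z = Σ e^(−Eᵢ/kT) = e^(−0.29196) + e^(−2.5678) + e^(−2.8543) = 0.74680 + 0.076704 + 0.057596 = 0.88110.
⟨E⟩ = Σ Eᵢ e^(−Eᵢ/kT) / Z = (0.0581·0.74680 + 0.511·0.076704 + 0.568·0.057596) / 0.88110 = 0.131 eV.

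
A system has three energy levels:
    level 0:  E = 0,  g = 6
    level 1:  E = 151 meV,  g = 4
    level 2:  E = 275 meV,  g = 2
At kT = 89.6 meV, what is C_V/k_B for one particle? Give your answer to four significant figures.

0.3858

Eᵢ/kT = 0, 1.68527, 3.06920.
Z = Σ gᵢe^(−Eᵢ/kT) = 6·e^(−0) + 4·e^(−1.68527) + 2·e^(−3.06920) = 6.00000 + 0.741577 + 0.0929166 = 6.83449.
⟨E⟩ = 20.1230 meV, ⟨E²⟩ = 3502.17 meV².
C_V/k_B = (⟨E²⟩ − ⟨E⟩²)/(kT)² = (3502.17 − 404.935)/8028.16 = 0.3858.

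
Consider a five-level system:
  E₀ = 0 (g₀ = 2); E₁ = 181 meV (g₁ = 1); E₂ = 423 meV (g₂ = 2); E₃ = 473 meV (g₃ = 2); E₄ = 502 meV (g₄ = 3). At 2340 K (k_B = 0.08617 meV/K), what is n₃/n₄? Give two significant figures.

k_BT = 0.08617 × 2340 K = 201.6 meV.
n₃/n₄ = (g₃/g₄) exp[−(E₃−E₄)/kT] = (2/3) × exp(−(-29 meV)/(201.6 meV)) = (2/3) × exp(0.1438) = 0.77.

0.77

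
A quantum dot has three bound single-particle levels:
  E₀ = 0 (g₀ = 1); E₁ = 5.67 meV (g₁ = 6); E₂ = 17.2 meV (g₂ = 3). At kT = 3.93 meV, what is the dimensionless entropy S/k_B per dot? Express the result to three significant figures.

1.80

Eᵢ/kT = 0, 1.4427, 4.3766.
Z = Σ gᵢe^(−Eᵢ/kT) = 1·e^(−0) + 6·e^(−1.4427) + 3·e^(−4.3766) = 1.0000 + 1.4177 + 0.037704 = 2.4554.
⟨E⟩ = Σ EᵢPᵢ = 3.5379 meV.
S/k_B = ln Z + ⟨E⟩/kT = ln(2.4554) + 3.5379/3.93 = 0.89829 + 0.90023 = 1.80.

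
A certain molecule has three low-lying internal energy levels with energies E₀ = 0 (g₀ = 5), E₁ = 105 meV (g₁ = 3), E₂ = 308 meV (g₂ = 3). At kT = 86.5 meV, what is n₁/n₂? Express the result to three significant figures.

n₁/n₂ = (g₁/g₂) exp[−(E₁−E₂)/kT] = (3/3) × exp(−(-203 meV)/(86.5 meV)) = (3/3) × exp(2.3468) = 10.5.

10.5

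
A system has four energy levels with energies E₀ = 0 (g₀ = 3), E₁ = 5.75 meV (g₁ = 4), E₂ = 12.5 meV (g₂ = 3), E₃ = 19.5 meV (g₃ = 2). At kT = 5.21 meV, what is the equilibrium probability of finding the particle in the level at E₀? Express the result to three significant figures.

Eᵢ/kT = 0, 1.1036, 2.3992, 3.7428.
Z = Σ gᵢe^(−Eᵢ/kT) = 3·e^(−0) + 4·e^(−1.1036) + 3·e^(−2.3992) + 2·e^(−3.7428) = 3.0000 + 1.3267 + 0.27237 + 0.047375 = 4.6464.
P₀ = g₀ e^(−E₀/kT) / Z = 3.0000/4.6464 = 0.646.

0.646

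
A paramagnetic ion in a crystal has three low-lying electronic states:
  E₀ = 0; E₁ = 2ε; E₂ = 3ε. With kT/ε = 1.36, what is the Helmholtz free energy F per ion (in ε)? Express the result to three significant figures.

Eᵢ/kT = 0, 1.4706, 2.2059.
Z = Σ e^(−Eᵢ/kT) = e^(−0) + e^(−1.4706) + e^(−2.2059) = 1.0000 + 0.22979 + 0.11015 = 1.3399.
F = −kT ln Z = −1.36 × ln(1.3399) = −1.36 × 0.29259 = -0.398 ε.

-0.398 ε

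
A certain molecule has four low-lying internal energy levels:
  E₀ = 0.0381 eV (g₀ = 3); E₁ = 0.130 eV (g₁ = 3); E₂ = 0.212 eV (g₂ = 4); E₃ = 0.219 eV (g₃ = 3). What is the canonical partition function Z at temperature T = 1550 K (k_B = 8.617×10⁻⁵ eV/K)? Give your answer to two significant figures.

Z = 4.8

k_BT = 8.617×10⁻⁵ × 1550 K = 0.1336 eV.
Eᵢ/kT = 0.2852, 0.9731, 1.587, 1.639.
Z = Σ gᵢe^(−Eᵢ/kT) = 3·e^(−0.2852) + 3·e^(−0.9731) + 4·e^(−1.587) + 3·e^(−1.639) = 2.256 + 1.134 + 0.8182 + 0.5825 = 4.791.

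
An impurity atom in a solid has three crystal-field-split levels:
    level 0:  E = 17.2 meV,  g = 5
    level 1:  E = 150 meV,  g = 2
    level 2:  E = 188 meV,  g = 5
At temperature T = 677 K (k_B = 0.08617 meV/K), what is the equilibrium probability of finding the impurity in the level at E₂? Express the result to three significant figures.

0.0489

k_BT = 0.08617 × 677 K = 58.337 meV.
Eᵢ/kT = 0.29484, 2.5713, 3.2227.
Z = Σ gᵢe^(−Eᵢ/kT) = 5·e^(−0.29484) + 2·e^(−2.5713) + 5·e^(−3.2227) = 3.7233 + 0.15287 + 0.19924 = 4.0754.
P₂ = g₂ e^(−E₂/kT) / Z = 0.19924/4.0754 = 0.0489.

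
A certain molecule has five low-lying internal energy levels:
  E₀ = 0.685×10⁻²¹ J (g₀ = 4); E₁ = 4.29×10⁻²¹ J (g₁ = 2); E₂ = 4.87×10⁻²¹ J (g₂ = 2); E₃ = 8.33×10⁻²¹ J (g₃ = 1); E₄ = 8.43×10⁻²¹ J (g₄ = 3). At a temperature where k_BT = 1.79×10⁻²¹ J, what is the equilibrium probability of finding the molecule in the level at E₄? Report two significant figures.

0.0088

Eᵢ/kT = 0.3827, 2.397, 2.721, 4.654, 4.709.
Z = Σ gᵢe^(−Eᵢ/kT) = 4·e^(−0.3827) + 2·e^(−2.397) + 2·e^(−2.721) + 1·e^(−4.654) + 3·e^(−4.709) = 2.728 + 0.1820 + 0.1316 + 0.009523 + 0.02704 = 3.078.
P₄ = g₄ e^(−E₄/kT) / Z = 0.02704/3.078 = 0.0088.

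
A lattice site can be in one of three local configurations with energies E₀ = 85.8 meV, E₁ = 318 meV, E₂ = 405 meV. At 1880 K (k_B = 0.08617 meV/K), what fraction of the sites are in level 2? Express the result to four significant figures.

k_BT = 0.08617 × 1880 K = 162.000 meV.
Eᵢ/kT = 0.529630, 1.96296, 2.50000.
Z = Σ e^(−Eᵢ/kT) = e^(−0.529630) + e^(−1.96296) + e^(−2.50000) = 0.588823 + 0.140442 + 0.0820850 = 0.811350.
P₂ = e^(−E₂/kT) / Z = 0.0820850/0.811350 = 0.1012.

0.1012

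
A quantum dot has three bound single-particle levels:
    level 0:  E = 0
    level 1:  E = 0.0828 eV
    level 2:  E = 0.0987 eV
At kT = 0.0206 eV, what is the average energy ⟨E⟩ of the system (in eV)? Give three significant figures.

Eᵢ/kT = 0, 4.0194, 4.7913.
Z = Σ e^(−Eᵢ/kT) = e^(−0) + e^(−4.0194) + e^(−4.7913) = 1.0000 + 0.017964 + 0.0083017 = 1.0263.
⟨E⟩ = Σ Eᵢ e^(−Eᵢ/kT) / Z = (0·1.0000 + 0.0828·0.017964 + 0.0987·0.0083017) / 1.0263 = 0.00225 eV.

0.00225 eV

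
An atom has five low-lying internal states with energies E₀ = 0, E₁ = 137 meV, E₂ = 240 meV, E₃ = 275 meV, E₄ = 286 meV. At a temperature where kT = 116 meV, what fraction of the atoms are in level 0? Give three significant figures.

0.620

Eᵢ/kT = 0, 1.1810, 2.0690, 2.3707, 2.4655.
Z = Σ e^(−Eᵢ/kT) = e^(−0) + e^(−1.1810) + e^(−2.0690) + e^(−2.3707) + e^(−2.4655) = 1.0000 + 0.30697 + 0.12631 + 0.093415 + 0.084966 = 1.6117.
P₀ = e^(−E₀/kT) / Z = 1.0000/1.6117 = 0.620.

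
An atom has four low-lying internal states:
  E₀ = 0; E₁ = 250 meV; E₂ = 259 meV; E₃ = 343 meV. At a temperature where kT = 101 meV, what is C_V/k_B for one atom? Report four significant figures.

0.9896

Eᵢ/kT = 0, 2.47525, 2.56436, 3.39604.
Z = Σ e^(−Eᵢ/kT) = e^(−0) + e^(−2.47525) + e^(−2.56436) + e^(−3.39604) = 1.00000 + 0.0841420 + 0.0769684 + 0.0335057 = 1.19462.
⟨E⟩ = 43.9159 meV, ⟨E²⟩ = 12023.8 meV².
C_V/k_B = (⟨E²⟩ − ⟨E⟩²)/(kT)² = (12023.8 − 1928.61)/10201.0 = 0.9896.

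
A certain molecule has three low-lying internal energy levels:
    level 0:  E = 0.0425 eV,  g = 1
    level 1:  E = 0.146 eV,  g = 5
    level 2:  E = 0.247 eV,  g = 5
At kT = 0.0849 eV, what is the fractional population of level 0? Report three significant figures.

Eᵢ/kT = 0.50059, 1.7197, 2.9093.
Z = Σ gᵢe^(−Eᵢ/kT) = 1·e^(−0.50059) + 5·e^(−1.7197) + 5·e^(−2.9093) = 0.60617 + 0.89560 + 0.27257 = 1.7743.
P₀ = g₀ e^(−E₀/kT) / Z = 0.60617/1.7743 = 0.342.

0.342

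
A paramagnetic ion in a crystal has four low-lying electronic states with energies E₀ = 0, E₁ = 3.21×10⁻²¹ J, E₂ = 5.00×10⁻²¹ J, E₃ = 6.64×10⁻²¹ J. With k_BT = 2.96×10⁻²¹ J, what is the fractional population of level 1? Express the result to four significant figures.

Eᵢ/kT = 0, 1.08446, 1.68919, 2.24324.
Z = Σ e^(−Eᵢ/kT) = e^(−0) + e^(−1.08446) + e^(−1.68919) + e^(−2.24324) = 1.00000 + 0.338084 + 0.184669 + 0.106114 = 1.62887.
P₁ = e^(−E₁/kT) / Z = 0.338084/1.62887 = 0.2076.

0.2076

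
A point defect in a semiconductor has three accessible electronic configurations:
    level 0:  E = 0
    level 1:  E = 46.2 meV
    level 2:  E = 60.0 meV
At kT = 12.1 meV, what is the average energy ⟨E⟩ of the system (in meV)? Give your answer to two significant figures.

Eᵢ/kT = 0, 3.818, 4.959.
Z = Σ e^(−Eᵢ/kT) = e^(−0) + e^(−3.818) + e^(−4.959) = 1.000 + 0.02197 + 0.007020 = 1.029.
⟨E⟩ = Σ Eᵢ e^(−Eᵢ/kT) / Z = (0·1.000 + 46.2·0.02197 + 60.0·0.007020) / 1.029 = 1.4 meV.

1.4 meV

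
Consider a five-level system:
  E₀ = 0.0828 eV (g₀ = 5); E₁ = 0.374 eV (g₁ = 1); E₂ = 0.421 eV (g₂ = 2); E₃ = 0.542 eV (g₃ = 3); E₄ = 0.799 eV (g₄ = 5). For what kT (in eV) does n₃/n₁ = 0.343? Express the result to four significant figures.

n₃/n₁ = (g₃/g₁) exp[−(E₃−E₁)/kT] = 0.343.
⇒ (E₃−E₁)/kT = ln((3/1)/0.343) = ln(8.74636) = 2.16864.
kT = 0.168 eV / 2.16864 = 0.07747 eV.

0.07747 eV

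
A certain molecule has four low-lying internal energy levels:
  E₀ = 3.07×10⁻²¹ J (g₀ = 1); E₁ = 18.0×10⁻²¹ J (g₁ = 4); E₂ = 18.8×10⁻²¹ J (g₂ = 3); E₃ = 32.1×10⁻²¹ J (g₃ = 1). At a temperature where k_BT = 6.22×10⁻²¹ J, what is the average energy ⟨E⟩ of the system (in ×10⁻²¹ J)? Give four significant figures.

Eᵢ/kT = 0.493569, 2.89389, 3.02251, 5.16077.
Z = Σ gᵢe^(−Eᵢ/kT) = 1·e^(−0.493569) + 4·e^(−2.89389) + 3·e^(−3.02251) + 1·e^(−5.16077) = 0.610444 + 0.221442 + 0.146037 + 0.00573728 = 0.983660.
⟨E⟩ = Σ Eᵢ gᵢe^(−Eᵢ/kT) / Z = (3.07·0.610444 + 18.0·0.221442 + 18.8·0.146037 + 32.1·0.00573728) / 0.983660 = 8.936 ×10⁻²¹ J.

8.936 ×10⁻²¹ J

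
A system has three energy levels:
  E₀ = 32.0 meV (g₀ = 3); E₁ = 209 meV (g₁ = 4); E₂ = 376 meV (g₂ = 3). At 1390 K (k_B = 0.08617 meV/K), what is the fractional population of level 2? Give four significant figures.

k_BT = 0.08617 × 1390 K = 119.776 meV.
Eᵢ/kT = 0.267165, 1.74492, 3.13919.
Z = Σ gᵢe^(−Eᵢ/kT) = 3·e^(−0.267165) + 4·e^(−1.74492) + 3·e^(−3.13919) = 2.29664 + 0.698636 + 0.129954 = 3.12523.
P₂ = g₂ e^(−E₂/kT) / Z = 0.129954/3.12523 = 0.04158.

0.04158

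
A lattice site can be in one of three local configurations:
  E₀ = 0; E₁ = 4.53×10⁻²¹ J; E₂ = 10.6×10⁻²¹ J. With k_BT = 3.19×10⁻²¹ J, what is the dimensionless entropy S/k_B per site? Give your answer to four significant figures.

0.6075

Eᵢ/kT = 0, 1.42006, 3.32288.
Z = Σ e^(−Eᵢ/kT) = e^(−0) + e^(−1.42006) + e^(−3.32288) = 1.00000 + 0.241700 + 0.0360489 = 1.27775.
⟨E⟩ = Σ EᵢPᵢ = 1.15595 ×10⁻²¹ J.
S/k_B = ln Z + ⟨E⟩/kT = ln(1.27775) + 1.15595/3.19 = 0.245101 + 0.362367 = 0.6075.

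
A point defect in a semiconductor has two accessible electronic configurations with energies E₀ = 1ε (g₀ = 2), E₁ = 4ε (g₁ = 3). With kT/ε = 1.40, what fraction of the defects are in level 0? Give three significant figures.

0.850

Eᵢ/kT = 0.71429, 2.8571.
Z = Σ gᵢe^(−Eᵢ/kT) = 2·e^(−0.71429) + 3·e^(−2.8571) = 0.97908 + 0.17231 = 1.1514.
P₀ = g₀ e^(−E₀/kT) / Z = 0.97908/1.1514 = 0.850.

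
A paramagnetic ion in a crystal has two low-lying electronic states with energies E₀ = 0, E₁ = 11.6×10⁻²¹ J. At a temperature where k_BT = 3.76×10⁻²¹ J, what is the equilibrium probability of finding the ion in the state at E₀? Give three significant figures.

0.956

Eᵢ/kT = 0, 3.0851.
Z = Σ e^(−Eᵢ/kT) = e^(−0) + e^(−3.0851) = 1.0000 + 0.045725 = 1.0457.
P₀ = e^(−E₀/kT) / Z = 1.0000/1.0457 = 0.956.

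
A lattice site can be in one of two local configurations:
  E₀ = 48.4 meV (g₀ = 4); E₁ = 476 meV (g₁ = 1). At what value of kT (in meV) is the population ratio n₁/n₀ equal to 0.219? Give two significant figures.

n₁/n₀ = (g₁/g₀) exp[−(E₁−E₀)/kT] = 0.219.
⇒ (E₁−E₀)/kT = ln((1/4)/0.219) = ln(1.142) = 0.1328.
kT = 427.6 meV / 0.1328 = 3200 meV.

3200 meV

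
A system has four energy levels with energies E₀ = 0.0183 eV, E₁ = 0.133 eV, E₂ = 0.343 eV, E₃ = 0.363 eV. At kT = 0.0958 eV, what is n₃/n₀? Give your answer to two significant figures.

n₃/n₀ = exp[−(E₃−E₀)/kT] = exp(−(0.3447 eV)/(0.0958 eV)) = exp(-3.598) = 0.027.

0.027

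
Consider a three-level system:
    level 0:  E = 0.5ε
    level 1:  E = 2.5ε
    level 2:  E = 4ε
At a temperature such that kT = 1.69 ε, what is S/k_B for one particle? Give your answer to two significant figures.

Eᵢ/kT = 0.2959, 1.479, 2.367.
Z = Σ e^(−Eᵢ/kT) = e^(−0.2959) + e^(−1.479) + e^(−2.367) = 0.7439 + 0.2279 + 0.09376 = 1.066.
⟨E⟩ = Σ EᵢPᵢ = 1.235 ε.
S/k_B = ln Z + ⟨E⟩/kT = ln(1.066) + 1.235/1.69 = 0.06391 + 0.7308 = 0.79.

0.79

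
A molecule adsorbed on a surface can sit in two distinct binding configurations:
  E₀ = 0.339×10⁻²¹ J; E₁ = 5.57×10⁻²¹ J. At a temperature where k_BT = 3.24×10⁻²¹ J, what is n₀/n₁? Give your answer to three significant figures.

5.03

n₀/n₁ = exp[−(E₀−E₁)/kT] = exp(−(-5.231 ×10⁻²¹ J)/(3.24 ×10⁻²¹ J)) = exp(1.6145) = 5.03.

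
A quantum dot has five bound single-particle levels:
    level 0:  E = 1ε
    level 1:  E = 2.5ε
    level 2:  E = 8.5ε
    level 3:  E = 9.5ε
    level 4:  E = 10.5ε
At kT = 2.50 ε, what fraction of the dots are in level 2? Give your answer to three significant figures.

0.0301

Eᵢ/kT = 0.40000, 1.0000, 3.4000, 3.8000, 4.2000.
Z = Σ e^(−Eᵢ/kT) = e^(−0.40000) + e^(−1.0000) + e^(−3.4000) + e^(−3.8000) + e^(−4.2000) = 0.67032 + 0.36788 + 0.033373 + 0.022371 + 0.014996 = 1.1089.
P₂ = e^(−E₂/kT) / Z = 0.033373/1.1089 = 0.0301.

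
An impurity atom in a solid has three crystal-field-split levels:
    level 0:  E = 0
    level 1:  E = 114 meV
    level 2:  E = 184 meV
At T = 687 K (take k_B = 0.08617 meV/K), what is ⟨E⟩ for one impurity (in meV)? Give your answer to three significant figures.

k_BT = 0.08617 × 687 K = 59.199 meV.
Eᵢ/kT = 0, 1.9257, 3.1082.
Z = Σ e^(−Eᵢ/kT) = e^(−0) + e^(−1.9257) + e^(−3.1082) = 1.0000 + 0.14577 + 0.044681 = 1.1905.
⟨E⟩ = Σ Eᵢ e^(−Eᵢ/kT) / Z = (0·1.0000 + 114·0.14577 + 184·0.044681) / 1.1905 = 20.9 meV.

20.9 meV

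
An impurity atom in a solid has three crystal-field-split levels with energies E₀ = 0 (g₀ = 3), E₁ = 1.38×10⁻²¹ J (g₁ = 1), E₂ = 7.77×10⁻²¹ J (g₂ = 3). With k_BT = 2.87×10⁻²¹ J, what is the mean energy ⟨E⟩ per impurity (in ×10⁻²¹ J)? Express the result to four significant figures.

0.6307 ×10⁻²¹ J

Eᵢ/kT = 0, 0.480836, 2.70732.
Z = Σ gᵢe^(−Eᵢ/kT) = 3·e^(−0) + 1·e^(−0.480836) + 3·e^(−2.70732) = 3.00000 + 0.618266 + 0.200146 = 3.81841.
⟨E⟩ = Σ Eᵢ gᵢe^(−Eᵢ/kT) / Z = (0·3.00000 + 1.38·0.618266 + 7.77·0.200146) / 3.81841 = 0.6307 ×10⁻²¹ J.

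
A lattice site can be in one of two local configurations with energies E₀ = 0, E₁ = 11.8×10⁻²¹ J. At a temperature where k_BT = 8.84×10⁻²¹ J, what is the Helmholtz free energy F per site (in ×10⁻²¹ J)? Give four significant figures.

Eᵢ/kT = 0, 1.33484.
Z = Σ e^(−Eᵢ/kT) = e^(−0) + e^(−1.33484) = 1.00000 + 0.263200 = 1.26320.
F = −kT ln Z = −8.84 × ln(1.26320) = −8.84 × 0.233648 = -2.065 ×10⁻²¹ J.

-2.065 ×10⁻²¹ J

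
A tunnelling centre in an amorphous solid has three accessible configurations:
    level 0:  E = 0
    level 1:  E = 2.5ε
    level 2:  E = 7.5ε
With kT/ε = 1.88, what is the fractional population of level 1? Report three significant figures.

Eᵢ/kT = 0, 1.3298, 3.9894.
Z = Σ e^(−Eᵢ/kT) = e^(−0) + e^(−1.3298) + e^(−3.9894) = 1.0000 + 0.26453 + 0.018511 = 1.2830.
P₁ = e^(−E₁/kT) / Z = 0.26453/1.2830 = 0.206.

0.206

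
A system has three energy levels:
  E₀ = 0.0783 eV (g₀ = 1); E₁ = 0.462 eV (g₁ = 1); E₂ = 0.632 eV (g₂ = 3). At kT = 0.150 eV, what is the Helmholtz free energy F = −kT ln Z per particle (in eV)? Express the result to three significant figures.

0.0570 eV

Eᵢ/kT = 0.52200, 3.0800, 4.2133.
Z = Σ gᵢe^(−Eᵢ/kT) = 1·e^(−0.52200) + 1·e^(−3.0800) + 3·e^(−4.2133) = 0.59333 + 0.045959 + 0.044392 = 0.68368.
F = −kT ln Z = −0.150 × ln(0.68368) = −0.150 × -0.38027 = 0.0570 eV.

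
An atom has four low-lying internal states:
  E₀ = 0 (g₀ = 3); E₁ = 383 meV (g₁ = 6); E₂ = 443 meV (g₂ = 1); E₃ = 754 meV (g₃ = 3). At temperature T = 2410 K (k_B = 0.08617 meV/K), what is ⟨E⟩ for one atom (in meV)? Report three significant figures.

115 meV

k_BT = 0.08617 × 2410 K = 207.67 meV.
Eᵢ/kT = 0, 1.8443, 2.1332, 3.6308.
Z = Σ gᵢe^(−Eᵢ/kT) = 3·e^(−0) + 6·e^(−1.8443) + 1·e^(−2.1332) + 3·e^(−3.6308) = 3.0000 + 0.94882 + 0.11846 + 0.079485 = 4.1468.
⟨E⟩ = Σ Eᵢ gᵢe^(−Eᵢ/kT) / Z = (0·3.0000 + 383·0.94882 + 443·0.11846 + 754·0.079485) / 4.1468 = 115 meV.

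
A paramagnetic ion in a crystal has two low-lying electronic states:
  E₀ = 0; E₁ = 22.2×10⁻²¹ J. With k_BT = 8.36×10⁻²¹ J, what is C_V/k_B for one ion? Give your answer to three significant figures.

Eᵢ/kT = 0, 2.6555.
Z = Σ e^(−Eᵢ/kT) = e^(−0) + e^(−2.6555) = 1.0000 + 0.070264 = 1.0703.
⟨E⟩ = 1.4574, ⟨E²⟩ = 32.354.
C_V/k_B = (⟨E²⟩ − ⟨E⟩²)/(kT)² = (32.354 − 2.1240)/69.890 = 0.433.

0.433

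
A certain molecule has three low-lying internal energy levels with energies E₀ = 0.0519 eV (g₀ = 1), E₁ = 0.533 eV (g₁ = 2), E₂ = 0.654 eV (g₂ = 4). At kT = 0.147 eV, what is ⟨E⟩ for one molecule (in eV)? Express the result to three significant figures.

Eᵢ/kT = 0.35306, 3.6259, 4.4490.
Z = Σ gᵢe^(−Eᵢ/kT) = 1·e^(−0.35306) + 2·e^(−3.6259) + 4·e^(−4.4490) = 0.70254 + 0.053250 + 0.046761 = 0.80255.
⟨E⟩ = Σ Eᵢ gᵢe^(−Eᵢ/kT) / Z = (0.0519·0.70254 + 0.533·0.053250 + 0.654·0.046761) / 0.80255 = 0.119 eV.

0.119 eV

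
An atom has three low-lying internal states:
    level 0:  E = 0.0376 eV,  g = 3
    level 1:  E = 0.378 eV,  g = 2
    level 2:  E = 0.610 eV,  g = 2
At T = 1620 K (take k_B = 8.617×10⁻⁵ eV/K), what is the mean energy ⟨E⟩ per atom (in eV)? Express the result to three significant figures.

0.0620 eV

k_BT = 8.617×10⁻⁵ × 1620 K = 0.13960 eV.
Eᵢ/kT = 0.26934, 2.7077, 4.3696.
Z = Σ gᵢe^(−Eᵢ/kT) = 3·e^(−0.26934) + 2·e^(−2.7077) + 2·e^(−4.3696) = 2.2917 + 0.13338 + 0.025313 = 2.4504.
⟨E⟩ = Σ Eᵢ gᵢe^(−Eᵢ/kT) / Z = (0.0376·2.2917 + 0.378·0.13338 + 0.610·0.025313) / 2.4504 = 0.0620 eV.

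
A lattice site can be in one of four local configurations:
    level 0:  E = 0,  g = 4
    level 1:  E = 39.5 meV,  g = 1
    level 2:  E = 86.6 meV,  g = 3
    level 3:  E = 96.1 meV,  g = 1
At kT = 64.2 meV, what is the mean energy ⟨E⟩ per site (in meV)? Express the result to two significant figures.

Eᵢ/kT = 0, 0.6153, 1.349, 1.497.
Z = Σ gᵢe^(−Eᵢ/kT) = 4·e^(−0) + 1·e^(−0.6153) + 3·e^(−1.349) + 1·e^(−1.497) = 4.000 + 0.5405 + 0.7785 + 0.2238 = 5.543.
⟨E⟩ = Σ Eᵢ gᵢe^(−Eᵢ/kT) / Z = (0·4.000 + 39.5·0.5405 + 86.6·0.7785 + 96.1·0.2238) / 5.543 = 20 meV.

20 meV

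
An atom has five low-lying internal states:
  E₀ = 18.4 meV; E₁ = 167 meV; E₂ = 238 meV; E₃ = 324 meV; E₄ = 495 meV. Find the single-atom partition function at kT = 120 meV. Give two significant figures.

Z = 1.3

Eᵢ/kT = 0.1533, 1.392, 1.983, 2.700, 4.125.
Z = Σ e^(−Eᵢ/kT) = e^(−0.1533) + e^(−1.392) + e^(−1.983) + e^(−2.700) + e^(−4.125) = 0.8579 + 0.2486 + 0.1377 + 0.06721 + 0.01616 = 1.328.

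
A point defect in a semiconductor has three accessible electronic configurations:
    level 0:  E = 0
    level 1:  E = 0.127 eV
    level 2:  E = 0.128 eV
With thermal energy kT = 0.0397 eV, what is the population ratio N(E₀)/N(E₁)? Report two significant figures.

25

n₀/n₁ = exp[−(E₀−E₁)/kT] = exp(−(-0.127 eV)/(0.0397 eV)) = exp(3.199) = 25.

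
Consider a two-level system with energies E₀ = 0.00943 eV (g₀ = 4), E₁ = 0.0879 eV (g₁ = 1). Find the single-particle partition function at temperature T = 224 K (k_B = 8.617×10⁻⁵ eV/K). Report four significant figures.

k_BT = 8.617×10⁻⁵ × 224 K = 0.0193021 eV.
Eᵢ/kT = 0.488548, 4.55391.
Z = Σ gᵢe^(−Eᵢ/kT) = 4·e^(−0.488548) + 1·e^(−4.55391) = 2.45407 + 0.0105260 = 2.46460.

Z = 2.465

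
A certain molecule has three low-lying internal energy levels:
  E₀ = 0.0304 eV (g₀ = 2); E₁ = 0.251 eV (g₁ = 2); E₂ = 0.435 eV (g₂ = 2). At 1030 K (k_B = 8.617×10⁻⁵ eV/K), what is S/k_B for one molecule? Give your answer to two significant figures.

1.0

k_BT = 8.617×10⁻⁵ × 1030 K = 0.08876 eV.
Eᵢ/kT = 0.3425, 2.828, 4.901.
Z = Σ gᵢe^(−Eᵢ/kT) = 2·e^(−0.3425) + 2·e^(−2.828) + 2·e^(−4.901) = 1.420 + 0.1183 + 0.01488 = 1.553.
⟨E⟩ = Σ EᵢPᵢ = 0.05108 eV.
S/k_B = ln Z + ⟨E⟩/kT = ln(1.553) + 0.05108/0.08876 = 0.4402 + 0.5755 = 1.0.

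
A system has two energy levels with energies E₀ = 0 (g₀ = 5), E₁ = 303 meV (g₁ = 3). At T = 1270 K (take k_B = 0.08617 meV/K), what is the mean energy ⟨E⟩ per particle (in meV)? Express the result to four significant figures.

10.99 meV

k_BT = 0.08617 × 1270 K = 109.436 meV.
Eᵢ/kT = 0, 2.76874.
Z = Σ gᵢe^(−Eᵢ/kT) = 5·e^(−0) + 3·e^(−2.76874) = 5.00000 + 0.188223 = 5.18822.
⟨E⟩ = Σ Eᵢ gᵢe^(−Eᵢ/kT) / Z = (0·5.00000 + 303·0.188223) / 5.18822 = 10.99 meV.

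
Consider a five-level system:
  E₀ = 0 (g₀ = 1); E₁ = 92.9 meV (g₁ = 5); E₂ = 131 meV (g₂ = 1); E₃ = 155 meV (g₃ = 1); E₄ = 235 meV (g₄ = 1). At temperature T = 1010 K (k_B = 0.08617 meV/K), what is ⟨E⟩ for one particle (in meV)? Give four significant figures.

72.62 meV

k_BT = 0.08617 × 1010 K = 87.0317 meV.
Eᵢ/kT = 0, 1.06743, 1.50520, 1.78096, 2.70017.
Z = Σ gᵢe^(−Eᵢ/kT) = 1·e^(−0) + 5·e^(−1.06743) + 1·e^(−1.50520) + 1·e^(−1.78096) + 1·e^(−2.70017) = 1.00000 + 1.71946 + 0.221973 + 0.168476 + 0.0671941 = 3.17710.
⟨E⟩ = Σ Eᵢ gᵢe^(−Eᵢ/kT) / Z = (0·1.00000 + 92.9·1.71946 + 131·0.221973 + 155·0.168476 + 235·0.0671941) / 3.17710 = 72.62 meV.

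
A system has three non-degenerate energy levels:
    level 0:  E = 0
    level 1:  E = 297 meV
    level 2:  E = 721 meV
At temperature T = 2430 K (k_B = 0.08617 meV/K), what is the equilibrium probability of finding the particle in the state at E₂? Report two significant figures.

k_BT = 0.08617 × 2430 K = 209.4 meV.
Eᵢ/kT = 0, 1.418, 3.443.
Z = Σ e^(−Eᵢ/kT) = e^(−0) + e^(−1.418) + e^(−3.443) = 1.000 + 0.2422 + 0.03197 = 1.274.
P₂ = e^(−E₂/kT) / Z = 0.03197/1.274 = 0.025.

0.025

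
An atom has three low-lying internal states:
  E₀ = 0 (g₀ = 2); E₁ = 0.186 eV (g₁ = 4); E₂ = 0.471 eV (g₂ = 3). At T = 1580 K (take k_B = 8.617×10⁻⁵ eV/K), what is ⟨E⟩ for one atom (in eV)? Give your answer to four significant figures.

0.07520 eV

k_BT = 8.617×10⁻⁵ × 1580 K = 0.136149 eV.
Eᵢ/kT = 0, 1.36615, 3.45945.
Z = Σ gᵢe^(−Eᵢ/kT) = 2·e^(−0) + 4·e^(−1.36615) + 3·e^(−3.45945) = 2.00000 + 1.02035 + 0.0943412 = 3.11469.
⟨E⟩ = Σ Eᵢ gᵢe^(−Eᵢ/kT) / Z = (0·2.00000 + 0.186·1.02035 + 0.471·0.0943412) / 3.11469 = 0.07520 eV.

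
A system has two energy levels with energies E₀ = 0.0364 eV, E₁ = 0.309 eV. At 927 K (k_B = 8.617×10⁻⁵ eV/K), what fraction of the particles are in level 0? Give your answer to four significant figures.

k_BT = 8.617×10⁻⁵ × 927 K = 0.0798796 eV.
Eᵢ/kT = 0.455686, 3.86832.
Z = Σ e^(−Eᵢ/kT) = e^(−0.455686) + e^(−3.86832) = 0.634013 + 0.0208934 = 0.654906.
P₀ = e^(−E₀/kT) / Z = 0.634013/0.654906 = 0.9681.

0.9681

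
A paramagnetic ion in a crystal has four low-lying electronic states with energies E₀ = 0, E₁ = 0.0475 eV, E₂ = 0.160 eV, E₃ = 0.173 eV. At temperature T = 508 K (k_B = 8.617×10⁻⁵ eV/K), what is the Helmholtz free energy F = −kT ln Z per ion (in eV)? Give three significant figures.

k_BT = 8.617×10⁻⁵ × 508 K = 0.043774 eV.
Eᵢ/kT = 0, 1.0851, 3.6551, 3.9521.
Z = Σ e^(−Eᵢ/kT) = e^(−0) + e^(−1.0851) + e^(−3.6551) + e^(−3.9521) = 1.0000 + 0.33787 + 0.025859 + 0.019214 = 1.3829.
F = −kT ln Z = −0.043774 × ln(1.3829) = −0.043774 × 0.32418 = -0.0142 eV.

-0.0142 eV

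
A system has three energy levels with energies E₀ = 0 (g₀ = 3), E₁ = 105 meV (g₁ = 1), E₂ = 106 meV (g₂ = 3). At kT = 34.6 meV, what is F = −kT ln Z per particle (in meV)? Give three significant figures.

Eᵢ/kT = 0, 3.0347, 3.0636.
Z = Σ gᵢe^(−Eᵢ/kT) = 3·e^(−0) + 1·e^(−3.0347) + 3·e^(−3.0636) = 3.0000 + 0.048089 + 0.14016 = 3.1882.
F = −kT ln Z = −34.6 × ln(3.1882) = −34.6 × 1.1595 = -40.1 meV.

-40.1 meV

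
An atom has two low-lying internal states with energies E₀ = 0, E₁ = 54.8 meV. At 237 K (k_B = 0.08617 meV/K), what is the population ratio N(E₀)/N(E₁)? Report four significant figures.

14.63

k_BT = 0.08617 × 237 K = 20.4223 meV.
n₀/n₁ = exp[−(E₀−E₁)/kT] = exp(−(-54.8 meV)/(20.4223 meV)) = exp(2.68334) = 14.63.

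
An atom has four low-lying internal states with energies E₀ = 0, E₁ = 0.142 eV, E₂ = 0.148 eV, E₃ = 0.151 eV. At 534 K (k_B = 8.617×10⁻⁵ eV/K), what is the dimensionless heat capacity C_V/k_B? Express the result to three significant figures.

k_BT = 8.617×10⁻⁵ × 534 K = 0.046015 eV.
Eᵢ/kT = 0, 3.0860, 3.2163, 3.2815.
Z = Σ e^(−Eᵢ/kT) = e^(−0) + e^(−3.0860) + e^(−3.2163) + e^(−3.2815) = 1.0000 + 0.045684 + 0.040103 + 0.037572 = 1.1234.
⟨E⟩ = 0.016108 eV, ⟨E²⟩ = 0.0023645 eV².
C_V/k_B = (⟨E²⟩ − ⟨E⟩²)/(kT)² = (0.0023645 − 0.00025947)/0.0021174 = 0.994.

0.994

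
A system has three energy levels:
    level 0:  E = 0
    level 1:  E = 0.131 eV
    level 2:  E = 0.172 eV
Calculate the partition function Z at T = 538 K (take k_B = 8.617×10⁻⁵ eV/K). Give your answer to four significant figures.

Z = 1.084

k_BT = 8.617×10⁻⁵ × 538 K = 0.0463595 eV.
Eᵢ/kT = 0, 2.82574, 3.71013.
Z = Σ e^(−Eᵢ/kT) = e^(−0) + e^(−2.82574) + e^(−3.71013) = 1.00000 + 0.0592648 + 0.0244743 = 1.08374.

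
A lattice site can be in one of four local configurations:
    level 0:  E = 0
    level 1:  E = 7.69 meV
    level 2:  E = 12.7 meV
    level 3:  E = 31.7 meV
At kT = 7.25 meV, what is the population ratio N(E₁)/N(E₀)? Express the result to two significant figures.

n₁/n₀ = exp[−(E₁−E₀)/kT] = exp(−(7.69 meV)/(7.25 meV)) = exp(-1.061) = 0.35.

0.35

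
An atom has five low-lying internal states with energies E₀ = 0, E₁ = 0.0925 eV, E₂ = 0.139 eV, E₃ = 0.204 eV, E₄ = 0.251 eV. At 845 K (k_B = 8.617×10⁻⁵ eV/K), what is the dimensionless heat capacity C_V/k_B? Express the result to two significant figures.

0.85

k_BT = 8.617×10⁻⁵ × 845 K = 0.07281 eV.
Eᵢ/kT = 0, 1.270, 1.909, 2.802, 3.447.
Z = Σ e^(−Eᵢ/kT) = e^(−0) + e^(−1.270) + e^(−1.909) + e^(−2.802) + e^(−3.447) = 1.000 + 0.2808 + 0.1482 + 0.06069 + 0.03184 = 1.522.
⟨E⟩ = 0.04399 eV, ⟨E²⟩ = 0.006437 eV².
C_V/k_B = (⟨E²⟩ − ⟨E⟩²)/(kT)² = (0.006437 − 0.001935)/0.005301 = 0.85.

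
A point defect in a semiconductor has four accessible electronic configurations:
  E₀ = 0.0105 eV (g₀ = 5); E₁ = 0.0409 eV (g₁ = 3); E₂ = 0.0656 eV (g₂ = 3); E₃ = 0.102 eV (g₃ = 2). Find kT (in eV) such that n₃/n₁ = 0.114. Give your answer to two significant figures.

n₃/n₁ = (g₃/g₁) exp[−(E₃−E₁)/kT] = 0.114.
⇒ (E₃−E₁)/kT = ln((2/3)/0.114) = ln(5.848) = 1.766.
kT = 0.0611 eV / 1.766 = 0.035 eV.

0.035 eV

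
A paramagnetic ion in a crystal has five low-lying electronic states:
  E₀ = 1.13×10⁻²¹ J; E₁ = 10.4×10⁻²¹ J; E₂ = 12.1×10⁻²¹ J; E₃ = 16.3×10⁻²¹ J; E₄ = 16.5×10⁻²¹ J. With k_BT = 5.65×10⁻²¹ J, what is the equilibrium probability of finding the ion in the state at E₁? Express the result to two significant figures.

Eᵢ/kT = 0.2000, 1.841, 2.142, 2.885, 2.920.
Z = Σ e^(−Eᵢ/kT) = e^(−0.2000) + e^(−1.841) + e^(−2.142) + e^(−2.885) + e^(−2.920) = 0.8187 + 0.1587 + 0.1174 + 0.05585 + 0.05393 = 1.205.
P₁ = e^(−E₁/kT) / Z = 0.1587/1.205 = 0.13.

0.13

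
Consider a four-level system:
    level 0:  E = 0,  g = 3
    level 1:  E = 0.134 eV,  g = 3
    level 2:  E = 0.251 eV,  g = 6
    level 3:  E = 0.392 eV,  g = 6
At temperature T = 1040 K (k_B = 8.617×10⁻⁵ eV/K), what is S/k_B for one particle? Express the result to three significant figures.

k_BT = 8.617×10⁻⁵ × 1040 K = 0.089617 eV.
Eᵢ/kT = 0, 1.4953, 2.8008, 4.3742.
Z = Σ gᵢe^(−Eᵢ/kT) = 3·e^(−0) + 3·e^(−1.4953) + 6·e^(−2.8008) + 6·e^(−4.3742) = 3.0000 + 0.67254 + 0.36457 + 0.075589 = 4.1127.
⟨E⟩ = Σ EᵢPᵢ = 0.051367 eV.
S/k_B = ln Z + ⟨E⟩/kT = ln(4.1127) + 0.051367/0.089617 = 1.4141 + 0.57318 = 1.99.

1.99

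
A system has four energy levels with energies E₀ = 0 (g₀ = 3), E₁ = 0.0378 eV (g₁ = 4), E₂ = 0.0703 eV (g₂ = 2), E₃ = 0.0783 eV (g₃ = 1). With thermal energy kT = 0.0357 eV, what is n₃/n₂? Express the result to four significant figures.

0.3996

n₃/n₂ = (g₃/g₂) exp[−(E₃−E₂)/kT] = (1/2) × exp(−(0.0080 eV)/(0.0357 eV)) = (1/2) × exp(-0.224090) = 0.3996.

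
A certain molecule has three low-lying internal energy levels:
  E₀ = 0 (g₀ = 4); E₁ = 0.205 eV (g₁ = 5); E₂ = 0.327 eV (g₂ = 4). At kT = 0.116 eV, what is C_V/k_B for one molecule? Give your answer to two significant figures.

0.71

Eᵢ/kT = 0, 1.767, 2.819.
Z = Σ gᵢe^(−Eᵢ/kT) = 4·e^(−0) + 5·e^(−1.767) + 4·e^(−2.819) = 4.000 + 0.8542 + 0.2387 = 5.093.
⟨E⟩ = 0.04971 eV, ⟨E²⟩ = 0.01206 eV².
C_V/k_B = (⟨E²⟩ − ⟨E⟩²)/(kT)² = (0.01206 − 0.002471)/0.01346 = 0.71.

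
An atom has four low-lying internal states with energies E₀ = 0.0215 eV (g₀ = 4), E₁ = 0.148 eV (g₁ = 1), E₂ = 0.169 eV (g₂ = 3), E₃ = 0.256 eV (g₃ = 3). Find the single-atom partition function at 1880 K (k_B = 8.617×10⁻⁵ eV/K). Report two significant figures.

Z = 5.6

k_BT = 8.617×10⁻⁵ × 1880 K = 0.1620 eV.
Eᵢ/kT = 0.1327, 0.9136, 1.043, 1.580.
Z = Σ gᵢe^(−Eᵢ/kT) = 4·e^(−0.1327) + 1·e^(−0.9136) + 3·e^(−1.043) + 3·e^(−1.580) = 3.503 + 0.4011 + 1.057 + 0.6179 = 5.579.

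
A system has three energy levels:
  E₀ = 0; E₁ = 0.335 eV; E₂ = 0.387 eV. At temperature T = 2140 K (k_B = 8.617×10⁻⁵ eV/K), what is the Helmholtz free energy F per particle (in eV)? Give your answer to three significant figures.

-0.0463 eV

k_BT = 8.617×10⁻⁵ × 2140 K = 0.18440 eV.
Eᵢ/kT = 0, 1.8167, 2.0987.
Z = Σ e^(−Eᵢ/kT) = e^(−0) + e^(−1.8167) + e^(−2.0987) = 1.0000 + 0.16256 + 0.12262 = 1.2852.
F = −kT ln Z = −0.18440 × ln(1.2852) = −0.18440 × 0.25091 = -0.0463 eV.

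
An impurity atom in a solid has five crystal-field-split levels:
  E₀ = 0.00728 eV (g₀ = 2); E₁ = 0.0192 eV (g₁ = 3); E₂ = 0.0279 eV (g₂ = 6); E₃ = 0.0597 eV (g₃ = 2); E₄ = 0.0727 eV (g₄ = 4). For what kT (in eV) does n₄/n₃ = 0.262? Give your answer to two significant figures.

0.0064 eV

n₄/n₃ = (g₄/g₃) exp[−(E₄−E₃)/kT] = 0.262.
⇒ (E₄−E₃)/kT = ln((4/2)/0.262) = ln(7.634) = 2.033.
kT = 0.0130 eV / 2.033 = 0.0064 eV.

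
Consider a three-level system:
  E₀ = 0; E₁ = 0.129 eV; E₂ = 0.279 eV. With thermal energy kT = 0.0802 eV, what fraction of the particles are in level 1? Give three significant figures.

Eᵢ/kT = 0, 1.6085, 3.4788.
Z = Σ e^(−Eᵢ/kT) = e^(−0) + e^(−1.6085) + e^(−3.4788) = 1.0000 + 0.20019 + 0.030844 = 1.2310.
P₁ = e^(−E₁/kT) / Z = 0.20019/1.2310 = 0.163.

0.163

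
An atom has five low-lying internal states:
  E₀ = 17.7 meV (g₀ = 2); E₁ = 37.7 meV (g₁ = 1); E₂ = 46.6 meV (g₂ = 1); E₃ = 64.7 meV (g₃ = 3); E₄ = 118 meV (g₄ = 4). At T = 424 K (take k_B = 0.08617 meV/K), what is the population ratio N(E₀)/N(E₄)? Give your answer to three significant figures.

k_BT = 0.08617 × 424 K = 36.536 meV.
n₀/n₄ = (g₀/g₄) exp[−(E₀−E₄)/kT] = (2/4) × exp(−(-100.3 meV)/(36.536 meV)) = (2/4) × exp(2.7452) = 7.78.

7.78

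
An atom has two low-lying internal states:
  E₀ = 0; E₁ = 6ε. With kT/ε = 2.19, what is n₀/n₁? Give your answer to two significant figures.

15

n₀/n₁ = exp[−(E₀−E₁)/kT] = exp(−(-6ε)/(2.19ε)) = exp(2.740) = 15.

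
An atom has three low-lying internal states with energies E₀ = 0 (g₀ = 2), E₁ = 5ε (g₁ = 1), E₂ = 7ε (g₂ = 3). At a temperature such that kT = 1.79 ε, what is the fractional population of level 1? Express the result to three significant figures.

0.0289

Eᵢ/kT = 0, 2.7933, 3.9106.
Z = Σ gᵢe^(−Eᵢ/kT) = 2·e^(−0) + 1·e^(−2.7933) + 3·e^(−3.9106) = 2.0000 + 0.061219 + 0.060085 = 2.1213.
P₁ = g₁ e^(−E₁/kT) / Z = 0.061219/2.1213 = 0.0289.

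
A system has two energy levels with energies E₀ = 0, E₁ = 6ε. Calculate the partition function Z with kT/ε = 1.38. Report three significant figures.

Z = 1.01

Eᵢ/kT = 0, 4.3478.
Z = Σ e^(−Eᵢ/kT) = e^(−0) + e^(−4.3478) = 1.0000 + 0.012935 = 1.0129.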